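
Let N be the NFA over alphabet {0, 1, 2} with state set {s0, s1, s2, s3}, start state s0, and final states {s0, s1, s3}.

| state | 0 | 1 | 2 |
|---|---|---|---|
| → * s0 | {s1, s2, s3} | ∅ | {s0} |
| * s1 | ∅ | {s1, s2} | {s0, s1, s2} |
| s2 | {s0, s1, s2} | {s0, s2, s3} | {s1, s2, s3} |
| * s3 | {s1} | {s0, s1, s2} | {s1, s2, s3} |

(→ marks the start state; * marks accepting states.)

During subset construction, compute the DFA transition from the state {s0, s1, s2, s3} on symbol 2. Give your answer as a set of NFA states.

δ(s0,2) = {s0}; δ(s1,2) = {s0, s1, s2}; δ(s2,2) = {s1, s2, s3}; δ(s3,2) = {s1, s2, s3}.
Union: {s0, s1, s2, s3}.

{s0, s1, s2, s3}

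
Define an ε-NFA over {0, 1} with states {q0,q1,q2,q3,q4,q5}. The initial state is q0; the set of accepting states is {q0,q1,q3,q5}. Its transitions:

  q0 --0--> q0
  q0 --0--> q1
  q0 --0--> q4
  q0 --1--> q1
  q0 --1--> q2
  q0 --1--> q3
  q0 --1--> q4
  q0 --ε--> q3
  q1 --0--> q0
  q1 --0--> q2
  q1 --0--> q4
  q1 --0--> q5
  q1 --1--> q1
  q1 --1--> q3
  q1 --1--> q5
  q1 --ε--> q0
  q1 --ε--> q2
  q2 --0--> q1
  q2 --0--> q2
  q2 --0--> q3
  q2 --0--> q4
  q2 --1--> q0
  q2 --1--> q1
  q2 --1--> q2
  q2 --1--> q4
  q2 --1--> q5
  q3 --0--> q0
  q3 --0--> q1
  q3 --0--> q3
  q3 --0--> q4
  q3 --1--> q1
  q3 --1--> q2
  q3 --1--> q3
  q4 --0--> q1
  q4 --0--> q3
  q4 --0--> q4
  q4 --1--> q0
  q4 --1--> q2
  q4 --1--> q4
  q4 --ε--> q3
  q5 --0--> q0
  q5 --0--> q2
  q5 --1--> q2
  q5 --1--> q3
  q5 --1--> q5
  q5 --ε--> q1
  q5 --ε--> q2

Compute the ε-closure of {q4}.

Begin with {q4}.
q4 →ε {q3}; add q3.
ε-closure = {q3,q4}.

{q3,q4}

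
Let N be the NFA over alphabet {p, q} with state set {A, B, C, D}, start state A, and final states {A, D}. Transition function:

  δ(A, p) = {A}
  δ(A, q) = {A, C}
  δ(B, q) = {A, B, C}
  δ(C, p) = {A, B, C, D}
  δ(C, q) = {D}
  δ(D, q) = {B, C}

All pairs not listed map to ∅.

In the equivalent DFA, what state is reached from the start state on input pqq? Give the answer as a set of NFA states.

Start: {A}.
δ(A,p) = {A}.
Union: {A}.
After p: {A}.
δ(A,q) = {A, C}.
Union: {A, C}.
After q: {A, C}.
δ(A,q) = {A, C}; δ(C,q) = {D}.
Union: {A, C, D}.
After q: {A, C, D}.

{A, C, D}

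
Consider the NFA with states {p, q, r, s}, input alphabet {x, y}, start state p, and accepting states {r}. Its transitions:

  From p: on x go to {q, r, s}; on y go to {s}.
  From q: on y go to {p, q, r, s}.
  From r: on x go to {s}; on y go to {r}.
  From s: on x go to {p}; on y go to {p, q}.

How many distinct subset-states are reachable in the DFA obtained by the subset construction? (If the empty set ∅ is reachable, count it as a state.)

7

Start state of the DFA: {p}.
{p} --x--> {q, r, s}  [new]
{p} --y--> {s}  [new]
{q, r, s} --x--> {p, s}  [new]
{q, r, s} --y--> {p, q, r, s}  [new]
{s} --x--> {p}  [seen]
{s} --y--> {p, q}  [new]
{p, s} --x--> {p, q, r, s}  [seen]
{p, s} --y--> {p, q, s}  [new]
{p, q, r, s} --x--> {p, q, r, s}  [seen]
{p, q, r, s} --y--> {p, q, r, s}  [seen]
{p, q} --x--> {q, r, s}  [seen]
{p, q} --y--> {p, q, r, s}  [seen]
{p, q, s} --x--> {p, q, r, s}  [seen]
{p, q, s} --y--> {p, q, r, s}  [seen]
Reachable DFA states: {p}, {q, r, s}, {s}, {p, s}, {p, q, r, s}, {p, q}, {p, q, s}.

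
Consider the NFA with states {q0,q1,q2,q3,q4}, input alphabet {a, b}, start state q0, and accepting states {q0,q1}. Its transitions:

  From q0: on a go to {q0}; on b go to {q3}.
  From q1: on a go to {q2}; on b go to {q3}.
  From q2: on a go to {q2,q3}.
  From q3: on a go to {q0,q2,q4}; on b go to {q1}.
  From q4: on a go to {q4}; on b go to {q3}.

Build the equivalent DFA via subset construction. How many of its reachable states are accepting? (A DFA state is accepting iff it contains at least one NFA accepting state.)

5

Start state of the DFA: {q0}.
{q0} --a--> {q0}  [seen]
{q0} --b--> {q3}  [new]
{q3} --a--> {q0,q2,q4}  [new]
{q3} --b--> {q1}  [new]
{q0,q2,q4} --a--> {q0,q2,q3,q4}  [new]
{q0,q2,q4} --b--> {q3}  [seen]
{q1} --a--> {q2}  [new]
{q1} --b--> {q3}  [seen]
{q0,q2,q3,q4} --a--> {q0,q2,q3,q4}  [seen]
{q0,q2,q3,q4} --b--> {q1,q3}  [new]
{q2} --a--> {q2,q3}  [new]
{q2} --b--> ∅  [new]
{q1,q3} --a--> {q0,q2,q4}  [seen]
{q1,q3} --b--> {q1,q3}  [seen]
{q2,q3} --a--> {q0,q2,q3,q4}  [seen]
{q2,q3} --b--> {q1}  [seen]
∅ --a--> ∅  [seen]
∅ --b--> ∅  [seen]
Reachable DFA states: {q0}, {q3}, {q0,q2,q4}, {q1}, {q0,q2,q3,q4}, {q2}, {q1,q3}, {q2,q3}, ∅.
Accepting DFA states (contain an NFA accepting state): {q0}, {q0,q2,q4}, {q1}, {q0,q2,q3,q4}, {q1,q3}.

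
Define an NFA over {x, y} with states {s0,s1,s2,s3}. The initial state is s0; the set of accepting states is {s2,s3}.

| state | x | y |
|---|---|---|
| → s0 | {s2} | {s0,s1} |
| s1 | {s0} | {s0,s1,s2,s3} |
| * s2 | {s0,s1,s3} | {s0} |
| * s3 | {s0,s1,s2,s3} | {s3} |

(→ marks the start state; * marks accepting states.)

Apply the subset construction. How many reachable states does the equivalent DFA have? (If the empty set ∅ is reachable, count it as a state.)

6

Start state of the DFA: {s0}.
{s0} --x--> {s2}  [new]
{s0} --y--> {s0,s1}  [new]
{s2} --x--> {s0,s1,s3}  [new]
{s2} --y--> {s0}  [seen]
{s0,s1} --x--> {s0,s2}  [new]
{s0,s1} --y--> {s0,s1,s2,s3}  [new]
{s0,s1,s3} --x--> {s0,s1,s2,s3}  [seen]
{s0,s1,s3} --y--> {s0,s1,s2,s3}  [seen]
{s0,s2} --x--> {s0,s1,s2,s3}  [seen]
{s0,s2} --y--> {s0,s1}  [seen]
{s0,s1,s2,s3} --x--> {s0,s1,s2,s3}  [seen]
{s0,s1,s2,s3} --y--> {s0,s1,s2,s3}  [seen]
Reachable DFA states: {s0}, {s2}, {s0,s1}, {s0,s1,s3}, {s0,s2}, {s0,s1,s2,s3}.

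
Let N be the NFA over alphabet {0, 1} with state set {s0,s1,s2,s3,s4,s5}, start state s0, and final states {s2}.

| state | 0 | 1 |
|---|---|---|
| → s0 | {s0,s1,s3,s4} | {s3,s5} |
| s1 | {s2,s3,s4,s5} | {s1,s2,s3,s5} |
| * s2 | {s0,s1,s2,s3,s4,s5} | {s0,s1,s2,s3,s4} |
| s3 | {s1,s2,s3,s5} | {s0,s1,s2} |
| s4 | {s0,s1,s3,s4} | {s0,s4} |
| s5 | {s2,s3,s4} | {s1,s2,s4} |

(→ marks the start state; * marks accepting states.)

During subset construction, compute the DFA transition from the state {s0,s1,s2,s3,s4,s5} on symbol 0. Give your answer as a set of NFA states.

{s0,s1,s2,s3,s4,s5}

δ(s0,0) = {s0,s1,s3,s4}; δ(s1,0) = {s2,s3,s4,s5}; δ(s2,0) = {s0,s1,s2,s3,s4,s5}; δ(s3,0) = {s1,s2,s3,s5}; δ(s4,0) = {s0,s1,s3,s4}; δ(s5,0) = {s2,s3,s4}.
Union: {s0,s1,s2,s3,s4,s5}.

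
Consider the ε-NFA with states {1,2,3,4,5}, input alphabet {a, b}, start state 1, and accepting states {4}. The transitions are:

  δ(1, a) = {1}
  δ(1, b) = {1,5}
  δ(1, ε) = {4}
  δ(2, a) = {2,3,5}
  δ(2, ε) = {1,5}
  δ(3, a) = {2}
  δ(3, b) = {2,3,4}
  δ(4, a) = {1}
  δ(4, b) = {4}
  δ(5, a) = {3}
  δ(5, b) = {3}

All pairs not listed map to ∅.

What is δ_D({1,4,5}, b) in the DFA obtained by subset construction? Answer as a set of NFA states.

δ(1,b) = {1,5}; δ(4,b) = {4}; δ(5,b) = {3}.
Union: {1,3,4,5}.

{1,3,4,5}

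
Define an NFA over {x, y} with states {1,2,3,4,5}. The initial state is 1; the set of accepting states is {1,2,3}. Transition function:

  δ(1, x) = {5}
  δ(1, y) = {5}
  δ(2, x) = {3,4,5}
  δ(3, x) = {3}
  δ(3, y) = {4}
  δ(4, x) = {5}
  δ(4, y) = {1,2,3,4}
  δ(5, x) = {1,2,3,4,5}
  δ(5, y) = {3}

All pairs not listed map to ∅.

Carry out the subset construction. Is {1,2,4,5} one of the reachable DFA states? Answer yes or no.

no

Start state of the DFA: {1}.
{1} --x--> {5}  [new]
{1} --y--> {5}  [seen]
{5} --x--> {1,2,3,4,5}  [new]
{5} --y--> {3}  [new]
{1,2,3,4,5} --x--> {1,2,3,4,5}  [seen]
{1,2,3,4,5} --y--> {1,2,3,4,5}  [seen]
{3} --x--> {3}  [seen]
{3} --y--> {4}  [new]
{4} --x--> {5}  [seen]
{4} --y--> {1,2,3,4}  [new]
{1,2,3,4} --x--> {3,4,5}  [new]
{1,2,3,4} --y--> {1,2,3,4,5}  [seen]
{3,4,5} --x--> {1,2,3,4,5}  [seen]
{3,4,5} --y--> {1,2,3,4}  [seen]
Reachable DFA states: {1}, {5}, {1,2,3,4,5}, {3}, {4}, {1,2,3,4}, {3,4,5}.
{1,2,4,5} is not among them.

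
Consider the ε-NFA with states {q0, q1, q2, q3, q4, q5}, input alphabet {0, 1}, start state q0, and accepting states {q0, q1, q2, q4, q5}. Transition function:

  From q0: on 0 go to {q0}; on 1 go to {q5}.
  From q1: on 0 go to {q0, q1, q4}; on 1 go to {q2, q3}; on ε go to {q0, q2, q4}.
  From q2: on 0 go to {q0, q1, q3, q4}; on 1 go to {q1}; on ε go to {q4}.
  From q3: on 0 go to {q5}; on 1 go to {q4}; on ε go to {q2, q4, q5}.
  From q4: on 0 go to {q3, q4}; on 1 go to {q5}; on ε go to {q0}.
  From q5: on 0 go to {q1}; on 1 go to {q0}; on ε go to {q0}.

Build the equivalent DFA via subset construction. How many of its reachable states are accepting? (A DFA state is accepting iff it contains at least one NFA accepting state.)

4

Start state of the DFA: {q0} (ε-closure of the NFA start).
{q0} --0--> {q0}  [seen]
{q0} --1--> {q0, q5}  [new]
{q0, q5} --0--> {q0, q1, q2, q4}  [new]
{q0, q5} --1--> {q0, q5}  [seen]
{q0, q1, q2, q4} --0--> {q0, q1, q2, q3, q4, q5}  [new]
{q0, q1, q2, q4} --1--> {q0, q1, q2, q3, q4, q5}  [seen]
{q0, q1, q2, q3, q4, q5} --0--> {q0, q1, q2, q3, q4, q5}  [seen]
{q0, q1, q2, q3, q4, q5} --1--> {q0, q1, q2, q3, q4, q5}  [seen]
Reachable DFA states: {q0}, {q0, q5}, {q0, q1, q2, q4}, {q0, q1, q2, q3, q4, q5}.
Accepting DFA states (contain an NFA accepting state): {q0}, {q0, q5}, {q0, q1, q2, q4}, {q0, q1, q2, q3, q4, q5}.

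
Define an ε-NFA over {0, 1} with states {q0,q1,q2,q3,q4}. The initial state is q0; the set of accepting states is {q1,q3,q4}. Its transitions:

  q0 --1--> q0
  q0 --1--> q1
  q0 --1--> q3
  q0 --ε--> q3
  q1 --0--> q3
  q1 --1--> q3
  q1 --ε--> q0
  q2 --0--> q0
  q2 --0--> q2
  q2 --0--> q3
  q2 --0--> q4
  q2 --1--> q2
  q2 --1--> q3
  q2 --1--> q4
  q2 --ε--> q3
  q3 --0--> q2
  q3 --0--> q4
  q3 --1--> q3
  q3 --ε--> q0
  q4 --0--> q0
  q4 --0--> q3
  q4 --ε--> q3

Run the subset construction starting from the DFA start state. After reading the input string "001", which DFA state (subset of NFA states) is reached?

{q0,q1,q2,q3,q4}

Start: {q0,q3}.
δ(q0,0) = ∅; δ(q3,0) = {q2,q4}.
Union: {q2,q4}.
ε-closure gives {q0,q2,q3,q4}.
After 0: {q0,q2,q3,q4}.
δ(q0,0) = ∅; δ(q2,0) = {q0,q2,q3,q4}; δ(q3,0) = {q2,q4}; δ(q4,0) = {q0,q3}.
Union: {q0,q2,q3,q4}.
After 0: {q0,q2,q3,q4}.
δ(q0,1) = {q0,q1,q3}; δ(q2,1) = {q2,q3,q4}; δ(q3,1) = {q3}; δ(q4,1) = ∅.
Union: {q0,q1,q2,q3,q4}.
After 1: {q0,q1,q2,q3,q4}.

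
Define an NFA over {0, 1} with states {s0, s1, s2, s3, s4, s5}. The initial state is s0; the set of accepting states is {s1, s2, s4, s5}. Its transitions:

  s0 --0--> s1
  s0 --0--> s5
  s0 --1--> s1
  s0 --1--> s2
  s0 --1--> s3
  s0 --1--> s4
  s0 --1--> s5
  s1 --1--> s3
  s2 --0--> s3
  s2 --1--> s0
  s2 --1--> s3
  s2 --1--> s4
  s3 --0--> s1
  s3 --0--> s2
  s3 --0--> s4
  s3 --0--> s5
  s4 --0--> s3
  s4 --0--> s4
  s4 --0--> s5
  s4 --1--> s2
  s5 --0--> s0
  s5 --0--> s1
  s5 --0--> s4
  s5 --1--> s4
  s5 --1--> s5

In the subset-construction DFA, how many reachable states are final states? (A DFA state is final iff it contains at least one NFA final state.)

Start state of the DFA: {s0}.
{s0} --0--> {s1, s5}  [new]
{s0} --1--> {s1, s2, s3, s4, s5}  [new]
{s1, s5} --0--> {s0, s1, s4}  [new]
{s1, s5} --1--> {s3, s4, s5}  [new]
{s1, s2, s3, s4, s5} --0--> {s0, s1, s2, s3, s4, s5}  [new]
{s1, s2, s3, s4, s5} --1--> {s0, s2, s3, s4, s5}  [new]
{s0, s1, s4} --0--> {s1, s3, s4, s5}  [new]
{s0, s1, s4} --1--> {s1, s2, s3, s4, s5}  [seen]
{s3, s4, s5} --0--> {s0, s1, s2, s3, s4, s5}  [seen]
{s3, s4, s5} --1--> {s2, s4, s5}  [new]
{s0, s1, s2, s3, s4, s5} --0--> {s0, s1, s2, s3, s4, s5}  [seen]
{s0, s1, s2, s3, s4, s5} --1--> {s0, s1, s2, s3, s4, s5}  [seen]
{s0, s2, s3, s4, s5} --0--> {s0, s1, s2, s3, s4, s5}  [seen]
{s0, s2, s3, s4, s5} --1--> {s0, s1, s2, s3, s4, s5}  [seen]
{s1, s3, s4, s5} --0--> {s0, s1, s2, s3, s4, s5}  [seen]
{s1, s3, s4, s5} --1--> {s2, s3, s4, s5}  [new]
{s2, s4, s5} --0--> {s0, s1, s3, s4, s5}  [new]
{s2, s4, s5} --1--> {s0, s2, s3, s4, s5}  [seen]
{s2, s3, s4, s5} --0--> {s0, s1, s2, s3, s4, s5}  [seen]
{s2, s3, s4, s5} --1--> {s0, s2, s3, s4, s5}  [seen]
{s0, s1, s3, s4, s5} --0--> {s0, s1, s2, s3, s4, s5}  [seen]
{s0, s1, s3, s4, s5} --1--> {s1, s2, s3, s4, s5}  [seen]
Reachable DFA states: {s0}, {s1, s5}, {s1, s2, s3, s4, s5}, {s0, s1, s4}, {s3, s4, s5}, {s0, s1, s2, s3, s4, s5}, {s0, s2, s3, s4, s5}, {s1, s3, s4, s5}, {s2, s4, s5}, {s2, s3, s4, s5}, {s0, s1, s3, s4, s5}.
Accepting DFA states (contain an NFA accepting state): {s1, s5}, {s1, s2, s3, s4, s5}, {s0, s1, s4}, {s3, s4, s5}, {s0, s1, s2, s3, s4, s5}, {s0, s2, s3, s4, s5}, {s1, s3, s4, s5}, {s2, s4, s5}, {s2, s3, s4, s5}, {s0, s1, s3, s4, s5}.

10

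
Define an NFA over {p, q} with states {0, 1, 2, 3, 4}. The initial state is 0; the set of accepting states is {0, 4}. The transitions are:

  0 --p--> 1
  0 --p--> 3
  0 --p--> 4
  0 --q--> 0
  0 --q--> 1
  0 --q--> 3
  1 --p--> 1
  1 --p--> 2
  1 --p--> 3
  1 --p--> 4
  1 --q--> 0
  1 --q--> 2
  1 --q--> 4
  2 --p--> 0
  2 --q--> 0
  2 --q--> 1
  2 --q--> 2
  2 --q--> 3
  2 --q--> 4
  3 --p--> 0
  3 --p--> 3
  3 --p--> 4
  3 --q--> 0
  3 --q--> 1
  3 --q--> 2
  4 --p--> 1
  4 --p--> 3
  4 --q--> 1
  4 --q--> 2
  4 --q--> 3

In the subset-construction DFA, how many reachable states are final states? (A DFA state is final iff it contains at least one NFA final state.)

4

Start state of the DFA: {0}.
{0} --p--> {1, 3, 4}  [new]
{0} --q--> {0, 1, 3}  [new]
{1, 3, 4} --p--> {0, 1, 2, 3, 4}  [new]
{1, 3, 4} --q--> {0, 1, 2, 3, 4}  [seen]
{0, 1, 3} --p--> {0, 1, 2, 3, 4}  [seen]
{0, 1, 3} --q--> {0, 1, 2, 3, 4}  [seen]
{0, 1, 2, 3, 4} --p--> {0, 1, 2, 3, 4}  [seen]
{0, 1, 2, 3, 4} --q--> {0, 1, 2, 3, 4}  [seen]
Reachable DFA states: {0}, {1, 3, 4}, {0, 1, 3}, {0, 1, 2, 3, 4}.
Accepting DFA states (contain an NFA accepting state): {0}, {1, 3, 4}, {0, 1, 3}, {0, 1, 2, 3, 4}.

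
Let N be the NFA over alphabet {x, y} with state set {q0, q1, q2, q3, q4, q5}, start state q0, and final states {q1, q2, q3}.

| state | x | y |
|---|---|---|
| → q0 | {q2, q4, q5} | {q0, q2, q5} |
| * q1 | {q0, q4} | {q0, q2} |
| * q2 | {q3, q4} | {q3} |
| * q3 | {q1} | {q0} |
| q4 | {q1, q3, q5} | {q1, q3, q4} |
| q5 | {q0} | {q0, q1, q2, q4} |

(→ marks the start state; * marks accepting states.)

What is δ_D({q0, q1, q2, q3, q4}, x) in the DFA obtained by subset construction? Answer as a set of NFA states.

{q0, q1, q2, q3, q4, q5}

δ(q0,x) = {q2, q4, q5}; δ(q1,x) = {q0, q4}; δ(q2,x) = {q3, q4}; δ(q3,x) = {q1}; δ(q4,x) = {q1, q3, q5}.
Union: {q0, q1, q2, q3, q4, q5}.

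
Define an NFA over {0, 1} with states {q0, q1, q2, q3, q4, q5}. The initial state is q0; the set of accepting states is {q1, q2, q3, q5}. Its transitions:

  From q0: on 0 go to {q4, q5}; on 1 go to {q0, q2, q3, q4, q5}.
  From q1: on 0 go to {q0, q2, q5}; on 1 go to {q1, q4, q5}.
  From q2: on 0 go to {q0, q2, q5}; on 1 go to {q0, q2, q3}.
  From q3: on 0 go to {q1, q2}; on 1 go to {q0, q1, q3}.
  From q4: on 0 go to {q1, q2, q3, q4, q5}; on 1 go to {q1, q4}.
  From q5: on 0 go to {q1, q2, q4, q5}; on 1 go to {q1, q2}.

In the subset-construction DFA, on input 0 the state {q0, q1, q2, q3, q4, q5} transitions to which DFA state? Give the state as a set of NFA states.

δ(q0,0) = {q4, q5}; δ(q1,0) = {q0, q2, q5}; δ(q2,0) = {q0, q2, q5}; δ(q3,0) = {q1, q2}; δ(q4,0) = {q1, q2, q3, q4, q5}; δ(q5,0) = {q1, q2, q4, q5}.
Union: {q0, q1, q2, q3, q4, q5}.

{q0, q1, q2, q3, q4, q5}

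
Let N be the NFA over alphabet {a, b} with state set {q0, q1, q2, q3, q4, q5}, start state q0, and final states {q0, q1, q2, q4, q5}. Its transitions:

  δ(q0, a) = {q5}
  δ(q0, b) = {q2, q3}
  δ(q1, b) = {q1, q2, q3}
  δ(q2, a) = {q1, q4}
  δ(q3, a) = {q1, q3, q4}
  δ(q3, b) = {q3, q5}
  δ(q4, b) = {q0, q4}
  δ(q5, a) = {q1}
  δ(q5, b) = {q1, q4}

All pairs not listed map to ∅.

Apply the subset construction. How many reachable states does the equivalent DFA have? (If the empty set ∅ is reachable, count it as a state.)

14

Start state of the DFA: {q0}.
{q0} --a--> {q5}  [new]
{q0} --b--> {q2, q3}  [new]
{q5} --a--> {q1}  [new]
{q5} --b--> {q1, q4}  [new]
{q2, q3} --a--> {q1, q3, q4}  [new]
{q2, q3} --b--> {q3, q5}  [new]
{q1} --a--> ∅  [new]
{q1} --b--> {q1, q2, q3}  [new]
{q1, q4} --a--> ∅  [seen]
{q1, q4} --b--> {q0, q1, q2, q3, q4}  [new]
{q1, q3, q4} --a--> {q1, q3, q4}  [seen]
{q1, q3, q4} --b--> {q0, q1, q2, q3, q4, q5}  [new]
{q3, q5} --a--> {q1, q3, q4}  [seen]
{q3, q5} --b--> {q1, q3, q4, q5}  [new]
∅ --a--> ∅  [seen]
∅ --b--> ∅  [seen]
{q1, q2, q3} --a--> {q1, q3, q4}  [seen]
{q1, q2, q3} --b--> {q1, q2, q3, q5}  [new]
{q0, q1, q2, q3, q4} --a--> {q1, q3, q4, q5}  [seen]
{q0, q1, q2, q3, q4} --b--> {q0, q1, q2, q3, q4, q5}  [seen]
{q0, q1, q2, q3, q4, q5} --a--> {q1, q3, q4, q5}  [seen]
{q0, q1, q2, q3, q4, q5} --b--> {q0, q1, q2, q3, q4, q5}  [seen]
{q1, q3, q4, q5} --a--> {q1, q3, q4}  [seen]
{q1, q3, q4, q5} --b--> {q0, q1, q2, q3, q4, q5}  [seen]
{q1, q2, q3, q5} --a--> {q1, q3, q4}  [seen]
{q1, q2, q3, q5} --b--> {q1, q2, q3, q4, q5}  [new]
{q1, q2, q3, q4, q5} --a--> {q1, q3, q4}  [seen]
{q1, q2, q3, q4, q5} --b--> {q0, q1, q2, q3, q4, q5}  [seen]
Reachable DFA states: {q0}, {q5}, {q2, q3}, {q1}, {q1, q4}, {q1, q3, q4}, {q3, q5}, ∅, {q1, q2, q3}, {q0, q1, q2, q3, q4}, {q0, q1, q2, q3, q4, q5}, {q1, q3, q4, q5}, {q1, q2, q3, q5}, {q1, q2, q3, q4, q5}.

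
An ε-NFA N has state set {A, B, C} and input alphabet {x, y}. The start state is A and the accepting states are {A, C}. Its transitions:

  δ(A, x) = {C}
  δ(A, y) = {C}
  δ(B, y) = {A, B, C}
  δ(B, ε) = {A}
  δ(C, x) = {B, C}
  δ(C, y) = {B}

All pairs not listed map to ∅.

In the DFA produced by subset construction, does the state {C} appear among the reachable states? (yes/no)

Start state of the DFA: {A} (ε-closure of the NFA start).
{A} --x--> {C}  [new]
{A} --y--> {C}  [seen]
{C} --x--> {A, B, C}  [new]
{C} --y--> {A, B}  [new]
{A, B, C} --x--> {A, B, C}  [seen]
{A, B, C} --y--> {A, B, C}  [seen]
{A, B} --x--> {C}  [seen]
{A, B} --y--> {A, B, C}  [seen]
Reachable DFA states: {A}, {C}, {A, B, C}, {A, B}.
{C} is among them.

yes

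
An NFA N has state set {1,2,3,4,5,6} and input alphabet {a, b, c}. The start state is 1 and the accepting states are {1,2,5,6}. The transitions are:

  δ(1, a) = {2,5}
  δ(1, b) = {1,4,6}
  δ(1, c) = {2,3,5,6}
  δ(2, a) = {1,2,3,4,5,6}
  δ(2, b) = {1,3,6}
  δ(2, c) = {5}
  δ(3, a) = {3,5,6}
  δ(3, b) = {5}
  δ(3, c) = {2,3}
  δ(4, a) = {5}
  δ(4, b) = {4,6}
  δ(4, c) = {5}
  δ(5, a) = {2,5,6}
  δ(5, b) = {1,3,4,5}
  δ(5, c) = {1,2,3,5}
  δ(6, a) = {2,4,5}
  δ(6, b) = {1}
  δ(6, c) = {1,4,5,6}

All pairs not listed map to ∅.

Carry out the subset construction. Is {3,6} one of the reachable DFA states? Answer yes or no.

no

Start state of the DFA: {1}.
{1} --a--> {2,5}  [new]
{1} --b--> {1,4,6}  [new]
{1} --c--> {2,3,5,6}  [new]
{2,5} --a--> {1,2,3,4,5,6}  [new]
{2,5} --b--> {1,3,4,5,6}  [new]
{2,5} --c--> {1,2,3,5}  [new]
{1,4,6} --a--> {2,4,5}  [new]
{1,4,6} --b--> {1,4,6}  [seen]
{1,4,6} --c--> {1,2,3,4,5,6}  [seen]
{2,3,5,6} --a--> {1,2,3,4,5,6}  [seen]
{2,3,5,6} --b--> {1,3,4,5,6}  [seen]
{2,3,5,6} --c--> {1,2,3,4,5,6}  [seen]
{1,2,3,4,5,6} --a--> {1,2,3,4,5,6}  [seen]
{1,2,3,4,5,6} --b--> {1,3,4,5,6}  [seen]
{1,2,3,4,5,6} --c--> {1,2,3,4,5,6}  [seen]
{1,3,4,5,6} --a--> {2,3,4,5,6}  [new]
{1,3,4,5,6} --b--> {1,3,4,5,6}  [seen]
{1,3,4,5,6} --c--> {1,2,3,4,5,6}  [seen]
{1,2,3,5} --a--> {1,2,3,4,5,6}  [seen]
{1,2,3,5} --b--> {1,3,4,5,6}  [seen]
{1,2,3,5} --c--> {1,2,3,5,6}  [new]
{2,4,5} --a--> {1,2,3,4,5,6}  [seen]
{2,4,5} --b--> {1,3,4,5,6}  [seen]
{2,4,5} --c--> {1,2,3,5}  [seen]
{2,3,4,5,6} --a--> {1,2,3,4,5,6}  [seen]
{2,3,4,5,6} --b--> {1,3,4,5,6}  [seen]
{2,3,4,5,6} --c--> {1,2,3,4,5,6}  [seen]
{1,2,3,5,6} --a--> {1,2,3,4,5,6}  [seen]
{1,2,3,5,6} --b--> {1,3,4,5,6}  [seen]
{1,2,3,5,6} --c--> {1,2,3,4,5,6}  [seen]
Reachable DFA states: {1}, {2,5}, {1,4,6}, {2,3,5,6}, {1,2,3,4,5,6}, {1,3,4,5,6}, {1,2,3,5}, {2,4,5}, {2,3,4,5,6}, {1,2,3,5,6}.
{3,6} is not among them.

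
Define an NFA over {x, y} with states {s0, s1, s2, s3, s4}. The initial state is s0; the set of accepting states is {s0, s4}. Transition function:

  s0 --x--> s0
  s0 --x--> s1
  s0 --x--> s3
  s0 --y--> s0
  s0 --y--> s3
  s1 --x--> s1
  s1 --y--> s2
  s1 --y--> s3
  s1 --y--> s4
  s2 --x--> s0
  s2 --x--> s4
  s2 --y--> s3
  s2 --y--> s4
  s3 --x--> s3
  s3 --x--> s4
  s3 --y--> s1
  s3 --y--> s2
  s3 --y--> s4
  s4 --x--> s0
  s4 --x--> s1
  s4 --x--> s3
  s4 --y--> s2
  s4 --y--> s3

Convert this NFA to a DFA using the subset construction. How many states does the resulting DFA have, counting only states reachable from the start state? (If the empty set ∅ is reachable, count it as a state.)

Start state of the DFA: {s0}.
{s0} --x--> {s0, s1, s3}  [new]
{s0} --y--> {s0, s3}  [new]
{s0, s1, s3} --x--> {s0, s1, s3, s4}  [new]
{s0, s1, s3} --y--> {s0, s1, s2, s3, s4}  [new]
{s0, s3} --x--> {s0, s1, s3, s4}  [seen]
{s0, s3} --y--> {s0, s1, s2, s3, s4}  [seen]
{s0, s1, s3, s4} --x--> {s0, s1, s3, s4}  [seen]
{s0, s1, s3, s4} --y--> {s0, s1, s2, s3, s4}  [seen]
{s0, s1, s2, s3, s4} --x--> {s0, s1, s3, s4}  [seen]
{s0, s1, s2, s3, s4} --y--> {s0, s1, s2, s3, s4}  [seen]
Reachable DFA states: {s0}, {s0, s1, s3}, {s0, s3}, {s0, s1, s3, s4}, {s0, s1, s2, s3, s4}.

5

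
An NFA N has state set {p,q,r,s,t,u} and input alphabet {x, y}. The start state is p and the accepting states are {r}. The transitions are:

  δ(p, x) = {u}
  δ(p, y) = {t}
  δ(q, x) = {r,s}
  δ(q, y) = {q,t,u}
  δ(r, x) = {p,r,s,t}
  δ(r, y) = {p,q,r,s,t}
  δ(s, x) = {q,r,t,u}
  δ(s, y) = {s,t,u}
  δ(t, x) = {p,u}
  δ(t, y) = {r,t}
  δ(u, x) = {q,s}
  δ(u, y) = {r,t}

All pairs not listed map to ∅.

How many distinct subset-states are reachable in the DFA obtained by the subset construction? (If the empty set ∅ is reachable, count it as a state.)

12

Start state of the DFA: {p}.
{p} --x--> {u}  [new]
{p} --y--> {t}  [new]
{u} --x--> {q,s}  [new]
{u} --y--> {r,t}  [new]
{t} --x--> {p,u}  [new]
{t} --y--> {r,t}  [seen]
{q,s} --x--> {q,r,s,t,u}  [new]
{q,s} --y--> {q,s,t,u}  [new]
{r,t} --x--> {p,r,s,t,u}  [new]
{r,t} --y--> {p,q,r,s,t}  [new]
{p,u} --x--> {q,s,u}  [new]
{p,u} --y--> {r,t}  [seen]
{q,r,s,t,u} --x--> {p,q,r,s,t,u}  [new]
{q,r,s,t,u} --y--> {p,q,r,s,t,u}  [seen]
{q,s,t,u} --x--> {p,q,r,s,t,u}  [seen]
{q,s,t,u} --y--> {q,r,s,t,u}  [seen]
{p,r,s,t,u} --x--> {p,q,r,s,t,u}  [seen]
{p,r,s,t,u} --y--> {p,q,r,s,t,u}  [seen]
{p,q,r,s,t} --x--> {p,q,r,s,t,u}  [seen]
{p,q,r,s,t} --y--> {p,q,r,s,t,u}  [seen]
{q,s,u} --x--> {q,r,s,t,u}  [seen]
{q,s,u} --y--> {q,r,s,t,u}  [seen]
{p,q,r,s,t,u} --x--> {p,q,r,s,t,u}  [seen]
{p,q,r,s,t,u} --y--> {p,q,r,s,t,u}  [seen]
Reachable DFA states: {p}, {u}, {t}, {q,s}, {r,t}, {p,u}, {q,r,s,t,u}, {q,s,t,u}, {p,r,s,t,u}, {p,q,r,s,t}, {q,s,u}, {p,q,r,s,t,u}.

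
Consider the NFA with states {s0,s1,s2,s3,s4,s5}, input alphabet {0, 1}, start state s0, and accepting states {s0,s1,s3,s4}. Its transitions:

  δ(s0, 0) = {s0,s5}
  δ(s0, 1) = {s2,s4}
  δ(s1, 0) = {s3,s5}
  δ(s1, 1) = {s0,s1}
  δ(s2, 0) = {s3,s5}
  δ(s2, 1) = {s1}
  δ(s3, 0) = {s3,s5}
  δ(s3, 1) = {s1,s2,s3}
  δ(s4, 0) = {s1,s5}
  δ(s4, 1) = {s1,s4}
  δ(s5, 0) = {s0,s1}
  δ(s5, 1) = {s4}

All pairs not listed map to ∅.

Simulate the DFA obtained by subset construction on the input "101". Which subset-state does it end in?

{s0,s1,s2,s3,s4}

Start: {s0}.
δ(s0,1) = {s2,s4}.
Union: {s2,s4}.
After 1: {s2,s4}.
δ(s2,0) = {s3,s5}; δ(s4,0) = {s1,s5}.
Union: {s1,s3,s5}.
After 0: {s1,s3,s5}.
δ(s1,1) = {s0,s1}; δ(s3,1) = {s1,s2,s3}; δ(s5,1) = {s4}.
Union: {s0,s1,s2,s3,s4}.
After 1: {s0,s1,s2,s3,s4}.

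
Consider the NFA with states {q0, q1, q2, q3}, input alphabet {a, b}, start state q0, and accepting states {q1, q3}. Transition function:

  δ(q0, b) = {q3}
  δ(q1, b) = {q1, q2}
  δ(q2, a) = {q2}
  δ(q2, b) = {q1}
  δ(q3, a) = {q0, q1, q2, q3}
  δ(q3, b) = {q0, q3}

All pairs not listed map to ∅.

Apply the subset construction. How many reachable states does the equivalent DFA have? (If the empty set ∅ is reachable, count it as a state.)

Start state of the DFA: {q0}.
{q0} --a--> ∅  [new]
{q0} --b--> {q3}  [new]
∅ --a--> ∅  [seen]
∅ --b--> ∅  [seen]
{q3} --a--> {q0, q1, q2, q3}  [new]
{q3} --b--> {q0, q3}  [new]
{q0, q1, q2, q3} --a--> {q0, q1, q2, q3}  [seen]
{q0, q1, q2, q3} --b--> {q0, q1, q2, q3}  [seen]
{q0, q3} --a--> {q0, q1, q2, q3}  [seen]
{q0, q3} --b--> {q0, q3}  [seen]
Reachable DFA states: {q0}, ∅, {q3}, {q0, q1, q2, q3}, {q0, q3}.

5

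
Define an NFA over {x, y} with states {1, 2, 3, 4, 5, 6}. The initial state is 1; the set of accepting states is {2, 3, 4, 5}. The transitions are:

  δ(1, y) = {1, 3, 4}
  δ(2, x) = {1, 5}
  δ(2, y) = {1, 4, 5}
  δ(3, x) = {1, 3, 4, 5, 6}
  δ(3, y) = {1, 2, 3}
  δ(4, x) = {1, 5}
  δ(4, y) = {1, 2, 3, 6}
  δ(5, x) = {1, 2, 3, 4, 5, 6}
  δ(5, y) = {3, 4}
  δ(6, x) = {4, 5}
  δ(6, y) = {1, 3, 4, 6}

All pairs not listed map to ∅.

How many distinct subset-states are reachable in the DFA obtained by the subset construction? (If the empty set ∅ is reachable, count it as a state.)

Start state of the DFA: {1}.
{1} --x--> ∅  [new]
{1} --y--> {1, 3, 4}  [new]
∅ --x--> ∅  [seen]
∅ --y--> ∅  [seen]
{1, 3, 4} --x--> {1, 3, 4, 5, 6}  [new]
{1, 3, 4} --y--> {1, 2, 3, 4, 6}  [new]
{1, 3, 4, 5, 6} --x--> {1, 2, 3, 4, 5, 6}  [new]
{1, 3, 4, 5, 6} --y--> {1, 2, 3, 4, 6}  [seen]
{1, 2, 3, 4, 6} --x--> {1, 3, 4, 5, 6}  [seen]
{1, 2, 3, 4, 6} --y--> {1, 2, 3, 4, 5, 6}  [seen]
{1, 2, 3, 4, 5, 6} --x--> {1, 2, 3, 4, 5, 6}  [seen]
{1, 2, 3, 4, 5, 6} --y--> {1, 2, 3, 4, 5, 6}  [seen]
Reachable DFA states: {1}, ∅, {1, 3, 4}, {1, 3, 4, 5, 6}, {1, 2, 3, 4, 6}, {1, 2, 3, 4, 5, 6}.

6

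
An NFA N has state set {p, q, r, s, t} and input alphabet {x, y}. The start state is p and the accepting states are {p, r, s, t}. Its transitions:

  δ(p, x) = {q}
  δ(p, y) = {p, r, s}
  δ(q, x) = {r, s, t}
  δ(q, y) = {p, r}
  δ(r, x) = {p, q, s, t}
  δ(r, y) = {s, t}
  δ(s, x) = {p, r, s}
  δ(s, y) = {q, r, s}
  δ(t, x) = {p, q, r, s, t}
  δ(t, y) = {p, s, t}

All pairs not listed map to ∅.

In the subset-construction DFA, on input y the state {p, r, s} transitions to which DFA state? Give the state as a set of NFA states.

{p, q, r, s, t}

δ(p,y) = {p, r, s}; δ(r,y) = {s, t}; δ(s,y) = {q, r, s}.
Union: {p, q, r, s, t}.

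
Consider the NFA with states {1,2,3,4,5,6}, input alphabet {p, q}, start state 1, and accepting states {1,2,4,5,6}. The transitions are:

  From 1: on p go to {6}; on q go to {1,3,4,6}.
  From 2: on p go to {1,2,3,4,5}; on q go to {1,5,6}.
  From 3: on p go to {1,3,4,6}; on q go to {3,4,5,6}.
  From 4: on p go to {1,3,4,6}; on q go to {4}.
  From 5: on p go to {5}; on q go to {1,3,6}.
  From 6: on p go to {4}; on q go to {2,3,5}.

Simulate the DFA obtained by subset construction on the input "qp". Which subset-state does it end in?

{1,3,4,6}

Start: {1}.
δ(1,q) = {1,3,4,6}.
Union: {1,3,4,6}.
After q: {1,3,4,6}.
δ(1,p) = {6}; δ(3,p) = {1,3,4,6}; δ(4,p) = {1,3,4,6}; δ(6,p) = {4}.
Union: {1,3,4,6}.
After p: {1,3,4,6}.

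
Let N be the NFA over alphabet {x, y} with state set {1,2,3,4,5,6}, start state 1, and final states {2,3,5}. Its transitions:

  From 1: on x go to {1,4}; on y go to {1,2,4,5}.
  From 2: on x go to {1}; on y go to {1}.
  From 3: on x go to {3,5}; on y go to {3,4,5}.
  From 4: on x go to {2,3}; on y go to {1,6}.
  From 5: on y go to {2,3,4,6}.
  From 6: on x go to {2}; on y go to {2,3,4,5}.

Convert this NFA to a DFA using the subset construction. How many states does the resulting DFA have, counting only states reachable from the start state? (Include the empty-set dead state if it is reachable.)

Start state of the DFA: {1}.
{1} --x--> {1,4}  [new]
{1} --y--> {1,2,4,5}  [new]
{1,4} --x--> {1,2,3,4}  [new]
{1,4} --y--> {1,2,4,5,6}  [new]
{1,2,4,5} --x--> {1,2,3,4}  [seen]
{1,2,4,5} --y--> {1,2,3,4,5,6}  [new]
{1,2,3,4} --x--> {1,2,3,4,5}  [new]
{1,2,3,4} --y--> {1,2,3,4,5,6}  [seen]
{1,2,4,5,6} --x--> {1,2,3,4}  [seen]
{1,2,4,5,6} --y--> {1,2,3,4,5,6}  [seen]
{1,2,3,4,5,6} --x--> {1,2,3,4,5}  [seen]
{1,2,3,4,5,6} --y--> {1,2,3,4,5,6}  [seen]
{1,2,3,4,5} --x--> {1,2,3,4,5}  [seen]
{1,2,3,4,5} --y--> {1,2,3,4,5,6}  [seen]
Reachable DFA states: {1}, {1,4}, {1,2,4,5}, {1,2,3,4}, {1,2,4,5,6}, {1,2,3,4,5,6}, {1,2,3,4,5}.

7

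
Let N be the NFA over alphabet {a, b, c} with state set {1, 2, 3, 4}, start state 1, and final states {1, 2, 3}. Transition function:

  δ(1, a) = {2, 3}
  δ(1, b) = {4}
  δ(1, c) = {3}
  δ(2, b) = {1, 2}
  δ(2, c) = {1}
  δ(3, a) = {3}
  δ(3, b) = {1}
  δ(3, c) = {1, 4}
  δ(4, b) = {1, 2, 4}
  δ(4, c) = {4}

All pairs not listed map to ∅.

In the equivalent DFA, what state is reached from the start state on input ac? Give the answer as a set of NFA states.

Start: {1}.
δ(1,a) = {2, 3}.
Union: {2, 3}.
After a: {2, 3}.
δ(2,c) = {1}; δ(3,c) = {1, 4}.
Union: {1, 4}.
After c: {1, 4}.

{1, 4}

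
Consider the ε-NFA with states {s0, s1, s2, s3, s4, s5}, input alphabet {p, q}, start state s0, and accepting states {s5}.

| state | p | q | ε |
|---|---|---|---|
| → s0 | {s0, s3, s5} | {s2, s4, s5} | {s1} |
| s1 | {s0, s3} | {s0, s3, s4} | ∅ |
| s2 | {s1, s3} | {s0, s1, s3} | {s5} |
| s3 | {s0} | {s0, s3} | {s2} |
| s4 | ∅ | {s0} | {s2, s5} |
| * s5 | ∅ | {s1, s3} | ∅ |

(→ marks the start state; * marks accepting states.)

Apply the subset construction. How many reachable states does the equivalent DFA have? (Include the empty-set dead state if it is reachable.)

Start state of the DFA: {s0, s1} (ε-closure of the NFA start).
{s0, s1} --p--> {s0, s1, s2, s3, s5}  [new]
{s0, s1} --q--> {s0, s1, s2, s3, s4, s5}  [new]
{s0, s1, s2, s3, s5} --p--> {s0, s1, s2, s3, s5}  [seen]
{s0, s1, s2, s3, s5} --q--> {s0, s1, s2, s3, s4, s5}  [seen]
{s0, s1, s2, s3, s4, s5} --p--> {s0, s1, s2, s3, s5}  [seen]
{s0, s1, s2, s3, s4, s5} --q--> {s0, s1, s2, s3, s4, s5}  [seen]
Reachable DFA states: {s0, s1}, {s0, s1, s2, s3, s5}, {s0, s1, s2, s3, s4, s5}.

3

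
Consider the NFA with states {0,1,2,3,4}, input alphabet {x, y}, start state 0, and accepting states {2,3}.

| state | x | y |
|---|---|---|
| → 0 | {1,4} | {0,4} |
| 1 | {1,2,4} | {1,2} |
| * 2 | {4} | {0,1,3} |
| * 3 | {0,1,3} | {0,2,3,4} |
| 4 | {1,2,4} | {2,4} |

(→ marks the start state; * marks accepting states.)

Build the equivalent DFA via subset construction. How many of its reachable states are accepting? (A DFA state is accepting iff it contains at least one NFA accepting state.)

3

Start state of the DFA: {0}.
{0} --x--> {1,4}  [new]
{0} --y--> {0,4}  [new]
{1,4} --x--> {1,2,4}  [new]
{1,4} --y--> {1,2,4}  [seen]
{0,4} --x--> {1,2,4}  [seen]
{0,4} --y--> {0,2,4}  [new]
{1,2,4} --x--> {1,2,4}  [seen]
{1,2,4} --y--> {0,1,2,3,4}  [new]
{0,2,4} --x--> {1,2,4}  [seen]
{0,2,4} --y--> {0,1,2,3,4}  [seen]
{0,1,2,3,4} --x--> {0,1,2,3,4}  [seen]
{0,1,2,3,4} --y--> {0,1,2,3,4}  [seen]
Reachable DFA states: {0}, {1,4}, {0,4}, {1,2,4}, {0,2,4}, {0,1,2,3,4}.
Accepting DFA states (contain an NFA accepting state): {1,2,4}, {0,2,4}, {0,1,2,3,4}.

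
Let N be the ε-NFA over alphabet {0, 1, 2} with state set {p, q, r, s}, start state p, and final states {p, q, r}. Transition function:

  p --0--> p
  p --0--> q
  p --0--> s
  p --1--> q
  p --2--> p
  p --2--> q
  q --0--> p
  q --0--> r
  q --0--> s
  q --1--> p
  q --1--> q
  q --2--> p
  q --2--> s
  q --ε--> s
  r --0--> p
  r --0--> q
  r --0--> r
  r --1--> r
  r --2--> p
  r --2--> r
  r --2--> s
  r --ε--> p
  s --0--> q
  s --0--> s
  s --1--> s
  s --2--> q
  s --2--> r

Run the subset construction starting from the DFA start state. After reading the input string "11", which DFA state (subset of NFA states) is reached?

Start: {p}.
δ(p,1) = {q}.
Union: {q}.
ε-closure gives {q, s}.
After 1: {q, s}.
δ(q,1) = {p, q}; δ(s,1) = {s}.
Union: {p, q, s}.
After 1: {p, q, s}.

{p, q, s}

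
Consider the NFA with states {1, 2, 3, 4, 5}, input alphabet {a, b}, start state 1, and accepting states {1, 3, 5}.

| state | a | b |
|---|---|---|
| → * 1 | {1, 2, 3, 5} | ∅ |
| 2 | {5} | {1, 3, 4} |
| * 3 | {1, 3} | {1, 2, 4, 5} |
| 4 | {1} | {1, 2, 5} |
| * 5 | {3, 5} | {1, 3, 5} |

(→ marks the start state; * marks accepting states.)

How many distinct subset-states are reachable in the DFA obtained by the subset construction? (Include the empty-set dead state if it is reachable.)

Start state of the DFA: {1}.
{1} --a--> {1, 2, 3, 5}  [new]
{1} --b--> ∅  [new]
{1, 2, 3, 5} --a--> {1, 2, 3, 5}  [seen]
{1, 2, 3, 5} --b--> {1, 2, 3, 4, 5}  [new]
∅ --a--> ∅  [seen]
∅ --b--> ∅  [seen]
{1, 2, 3, 4, 5} --a--> {1, 2, 3, 5}  [seen]
{1, 2, 3, 4, 5} --b--> {1, 2, 3, 4, 5}  [seen]
Reachable DFA states: {1}, {1, 2, 3, 5}, ∅, {1, 2, 3, 4, 5}.

4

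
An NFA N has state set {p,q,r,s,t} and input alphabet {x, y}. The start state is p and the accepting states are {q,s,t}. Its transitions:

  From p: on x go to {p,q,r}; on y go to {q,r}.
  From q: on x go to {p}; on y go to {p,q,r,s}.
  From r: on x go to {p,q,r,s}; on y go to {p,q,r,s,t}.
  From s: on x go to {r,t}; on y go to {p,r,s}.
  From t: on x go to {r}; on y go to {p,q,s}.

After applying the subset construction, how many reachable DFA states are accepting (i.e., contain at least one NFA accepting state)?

4

Start state of the DFA: {p}.
{p} --x--> {p,q,r}  [new]
{p} --y--> {q,r}  [new]
{p,q,r} --x--> {p,q,r,s}  [new]
{p,q,r} --y--> {p,q,r,s,t}  [new]
{q,r} --x--> {p,q,r,s}  [seen]
{q,r} --y--> {p,q,r,s,t}  [seen]
{p,q,r,s} --x--> {p,q,r,s,t}  [seen]
{p,q,r,s} --y--> {p,q,r,s,t}  [seen]
{p,q,r,s,t} --x--> {p,q,r,s,t}  [seen]
{p,q,r,s,t} --y--> {p,q,r,s,t}  [seen]
Reachable DFA states: {p}, {p,q,r}, {q,r}, {p,q,r,s}, {p,q,r,s,t}.
Accepting DFA states (contain an NFA accepting state): {p,q,r}, {q,r}, {p,q,r,s}, {p,q,r,s,t}.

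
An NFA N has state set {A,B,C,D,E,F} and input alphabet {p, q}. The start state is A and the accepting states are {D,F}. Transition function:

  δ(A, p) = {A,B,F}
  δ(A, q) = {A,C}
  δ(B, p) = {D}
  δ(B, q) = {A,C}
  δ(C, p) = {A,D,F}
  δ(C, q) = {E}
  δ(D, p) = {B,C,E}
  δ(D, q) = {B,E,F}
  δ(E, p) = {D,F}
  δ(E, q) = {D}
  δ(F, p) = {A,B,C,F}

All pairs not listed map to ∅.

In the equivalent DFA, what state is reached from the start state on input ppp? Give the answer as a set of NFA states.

{A,B,C,D,E,F}

Start: {A}.
δ(A,p) = {A,B,F}.
Union: {A,B,F}.
After p: {A,B,F}.
δ(A,p) = {A,B,F}; δ(B,p) = {D}; δ(F,p) = {A,B,C,F}.
Union: {A,B,C,D,F}.
After p: {A,B,C,D,F}.
δ(A,p) = {A,B,F}; δ(B,p) = {D}; δ(C,p) = {A,D,F}; δ(D,p) = {B,C,E}; δ(F,p) = {A,B,C,F}.
Union: {A,B,C,D,E,F}.
After p: {A,B,C,D,E,F}.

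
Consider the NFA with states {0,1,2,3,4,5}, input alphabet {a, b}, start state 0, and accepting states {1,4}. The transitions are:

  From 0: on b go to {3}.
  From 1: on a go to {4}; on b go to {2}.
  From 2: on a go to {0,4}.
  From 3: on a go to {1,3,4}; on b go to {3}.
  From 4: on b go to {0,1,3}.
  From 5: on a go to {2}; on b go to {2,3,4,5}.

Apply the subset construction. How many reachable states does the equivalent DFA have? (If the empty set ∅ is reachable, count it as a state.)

Start state of the DFA: {0}.
{0} --a--> ∅  [new]
{0} --b--> {3}  [new]
∅ --a--> ∅  [seen]
∅ --b--> ∅  [seen]
{3} --a--> {1,3,4}  [new]
{3} --b--> {3}  [seen]
{1,3,4} --a--> {1,3,4}  [seen]
{1,3,4} --b--> {0,1,2,3}  [new]
{0,1,2,3} --a--> {0,1,3,4}  [new]
{0,1,2,3} --b--> {2,3}  [new]
{0,1,3,4} --a--> {1,3,4}  [seen]
{0,1,3,4} --b--> {0,1,2,3}  [seen]
{2,3} --a--> {0,1,3,4}  [seen]
{2,3} --b--> {3}  [seen]
Reachable DFA states: {0}, ∅, {3}, {1,3,4}, {0,1,2,3}, {0,1,3,4}, {2,3}.

7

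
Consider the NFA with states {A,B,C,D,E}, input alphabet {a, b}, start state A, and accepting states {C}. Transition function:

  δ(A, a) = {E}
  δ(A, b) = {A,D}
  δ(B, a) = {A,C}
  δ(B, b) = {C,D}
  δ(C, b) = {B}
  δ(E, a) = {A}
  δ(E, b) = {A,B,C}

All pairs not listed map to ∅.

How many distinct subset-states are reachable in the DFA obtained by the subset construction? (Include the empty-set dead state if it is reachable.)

Start state of the DFA: {A}.
{A} --a--> {E}  [new]
{A} --b--> {A,D}  [new]
{E} --a--> {A}  [seen]
{E} --b--> {A,B,C}  [new]
{A,D} --a--> {E}  [seen]
{A,D} --b--> {A,D}  [seen]
{A,B,C} --a--> {A,C,E}  [new]
{A,B,C} --b--> {A,B,C,D}  [new]
{A,C,E} --a--> {A,E}  [new]
{A,C,E} --b--> {A,B,C,D}  [seen]
{A,B,C,D} --a--> {A,C,E}  [seen]
{A,B,C,D} --b--> {A,B,C,D}  [seen]
{A,E} --a--> {A,E}  [seen]
{A,E} --b--> {A,B,C,D}  [seen]
Reachable DFA states: {A}, {E}, {A,D}, {A,B,C}, {A,C,E}, {A,B,C,D}, {A,E}.

7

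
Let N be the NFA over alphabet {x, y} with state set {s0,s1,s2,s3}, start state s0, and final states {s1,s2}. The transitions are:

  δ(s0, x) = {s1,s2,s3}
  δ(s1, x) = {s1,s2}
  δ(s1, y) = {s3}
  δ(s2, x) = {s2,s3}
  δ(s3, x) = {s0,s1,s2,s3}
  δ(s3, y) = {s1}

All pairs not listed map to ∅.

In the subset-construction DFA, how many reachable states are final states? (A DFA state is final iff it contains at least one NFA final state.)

3

Start state of the DFA: {s0}.
{s0} --x--> {s1,s2,s3}  [new]
{s0} --y--> ∅  [new]
{s1,s2,s3} --x--> {s0,s1,s2,s3}  [new]
{s1,s2,s3} --y--> {s1,s3}  [new]
∅ --x--> ∅  [seen]
∅ --y--> ∅  [seen]
{s0,s1,s2,s3} --x--> {s0,s1,s2,s3}  [seen]
{s0,s1,s2,s3} --y--> {s1,s3}  [seen]
{s1,s3} --x--> {s0,s1,s2,s3}  [seen]
{s1,s3} --y--> {s1,s3}  [seen]
Reachable DFA states: {s0}, {s1,s2,s3}, ∅, {s0,s1,s2,s3}, {s1,s3}.
Accepting DFA states (contain an NFA accepting state): {s1,s2,s3}, {s0,s1,s2,s3}, {s1,s3}.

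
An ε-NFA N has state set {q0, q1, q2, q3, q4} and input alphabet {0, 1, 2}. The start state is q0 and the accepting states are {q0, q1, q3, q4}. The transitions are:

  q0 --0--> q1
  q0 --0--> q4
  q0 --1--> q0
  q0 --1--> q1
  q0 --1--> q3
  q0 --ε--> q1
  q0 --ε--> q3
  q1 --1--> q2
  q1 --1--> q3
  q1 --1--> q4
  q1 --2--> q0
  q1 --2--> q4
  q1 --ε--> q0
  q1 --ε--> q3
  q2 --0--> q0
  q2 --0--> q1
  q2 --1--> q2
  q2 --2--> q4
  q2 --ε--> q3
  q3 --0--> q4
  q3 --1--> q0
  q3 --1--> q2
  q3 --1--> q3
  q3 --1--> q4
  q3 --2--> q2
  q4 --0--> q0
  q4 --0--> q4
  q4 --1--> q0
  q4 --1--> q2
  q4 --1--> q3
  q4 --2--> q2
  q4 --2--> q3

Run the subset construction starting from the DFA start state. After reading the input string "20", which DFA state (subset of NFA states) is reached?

{q0, q1, q3, q4}

Start: {q0, q1, q3}.
δ(q0,2) = ∅; δ(q1,2) = {q0, q4}; δ(q3,2) = {q2}.
Union: {q0, q2, q4}.
ε-closure gives {q0, q1, q2, q3, q4}.
After 2: {q0, q1, q2, q3, q4}.
δ(q0,0) = {q1, q4}; δ(q1,0) = ∅; δ(q2,0) = {q0, q1}; δ(q3,0) = {q4}; δ(q4,0) = {q0, q4}.
Union: {q0, q1, q4}.
ε-closure gives {q0, q1, q3, q4}.
After 0: {q0, q1, q3, q4}.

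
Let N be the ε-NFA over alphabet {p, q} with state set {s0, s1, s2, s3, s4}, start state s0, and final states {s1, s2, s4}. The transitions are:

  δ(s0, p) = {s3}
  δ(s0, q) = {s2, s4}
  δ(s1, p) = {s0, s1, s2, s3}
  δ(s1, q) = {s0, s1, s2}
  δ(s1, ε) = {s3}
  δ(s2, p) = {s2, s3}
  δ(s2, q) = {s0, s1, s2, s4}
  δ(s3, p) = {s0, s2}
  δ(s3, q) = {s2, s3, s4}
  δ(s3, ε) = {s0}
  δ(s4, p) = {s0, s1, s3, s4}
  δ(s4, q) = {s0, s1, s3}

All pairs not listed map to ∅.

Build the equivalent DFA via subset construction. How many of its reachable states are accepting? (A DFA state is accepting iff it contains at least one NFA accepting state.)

4

Start state of the DFA: {s0} (ε-closure of the NFA start).
{s0} --p--> {s0, s3}  [new]
{s0} --q--> {s2, s4}  [new]
{s0, s3} --p--> {s0, s2, s3}  [new]
{s0, s3} --q--> {s0, s2, s3, s4}  [new]
{s2, s4} --p--> {s0, s1, s2, s3, s4}  [new]
{s2, s4} --q--> {s0, s1, s2, s3, s4}  [seen]
{s0, s2, s3} --p--> {s0, s2, s3}  [seen]
{s0, s2, s3} --q--> {s0, s1, s2, s3, s4}  [seen]
{s0, s2, s3, s4} --p--> {s0, s1, s2, s3, s4}  [seen]
{s0, s2, s3, s4} --q--> {s0, s1, s2, s3, s4}  [seen]
{s0, s1, s2, s3, s4} --p--> {s0, s1, s2, s3, s4}  [seen]
{s0, s1, s2, s3, s4} --q--> {s0, s1, s2, s3, s4}  [seen]
Reachable DFA states: {s0}, {s0, s3}, {s2, s4}, {s0, s2, s3}, {s0, s2, s3, s4}, {s0, s1, s2, s3, s4}.
Accepting DFA states (contain an NFA accepting state): {s2, s4}, {s0, s2, s3}, {s0, s2, s3, s4}, {s0, s1, s2, s3, s4}.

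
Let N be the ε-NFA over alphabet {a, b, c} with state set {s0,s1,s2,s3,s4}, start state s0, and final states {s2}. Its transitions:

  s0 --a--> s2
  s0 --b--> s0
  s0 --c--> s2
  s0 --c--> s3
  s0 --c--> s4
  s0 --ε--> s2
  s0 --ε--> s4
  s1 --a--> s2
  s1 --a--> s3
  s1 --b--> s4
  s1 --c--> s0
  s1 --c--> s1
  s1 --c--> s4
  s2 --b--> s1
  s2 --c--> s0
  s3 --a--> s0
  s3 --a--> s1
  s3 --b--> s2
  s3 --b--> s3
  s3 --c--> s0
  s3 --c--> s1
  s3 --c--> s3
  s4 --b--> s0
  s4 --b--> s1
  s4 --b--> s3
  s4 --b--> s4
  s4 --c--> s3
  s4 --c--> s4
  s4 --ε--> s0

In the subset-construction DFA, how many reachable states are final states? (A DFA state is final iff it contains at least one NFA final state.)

Start state of the DFA: {s0,s2,s4} (ε-closure of the NFA start).
{s0,s2,s4} --a--> {s2}  [new]
{s0,s2,s4} --b--> {s0,s1,s2,s3,s4}  [new]
{s0,s2,s4} --c--> {s0,s2,s3,s4}  [new]
{s2} --a--> ∅  [new]
{s2} --b--> {s1}  [new]
{s2} --c--> {s0,s2,s4}  [seen]
{s0,s1,s2,s3,s4} --a--> {s0,s1,s2,s3,s4}  [seen]
{s0,s1,s2,s3,s4} --b--> {s0,s1,s2,s3,s4}  [seen]
{s0,s1,s2,s3,s4} --c--> {s0,s1,s2,s3,s4}  [seen]
{s0,s2,s3,s4} --a--> {s0,s1,s2,s4}  [new]
{s0,s2,s3,s4} --b--> {s0,s1,s2,s3,s4}  [seen]
{s0,s2,s3,s4} --c--> {s0,s1,s2,s3,s4}  [seen]
∅ --a--> ∅  [seen]
∅ --b--> ∅  [seen]
∅ --c--> ∅  [seen]
{s1} --a--> {s2,s3}  [new]
{s1} --b--> {s0,s2,s4}  [seen]
{s1} --c--> {s0,s1,s2,s4}  [seen]
{s0,s1,s2,s4} --a--> {s2,s3}  [seen]
{s0,s1,s2,s4} --b--> {s0,s1,s2,s3,s4}  [seen]
{s0,s1,s2,s4} --c--> {s0,s1,s2,s3,s4}  [seen]
{s2,s3} --a--> {s0,s1,s2,s4}  [seen]
{s2,s3} --b--> {s1,s2,s3}  [new]
{s2,s3} --c--> {s0,s1,s2,s3,s4}  [seen]
{s1,s2,s3} --a--> {s0,s1,s2,s3,s4}  [seen]
{s1,s2,s3} --b--> {s0,s1,s2,s3,s4}  [seen]
{s1,s2,s3} --c--> {s0,s1,s2,s3,s4}  [seen]
Reachable DFA states: {s0,s2,s4}, {s2}, {s0,s1,s2,s3,s4}, {s0,s2,s3,s4}, ∅, {s1}, {s0,s1,s2,s4}, {s2,s3}, {s1,s2,s3}.
Accepting DFA states (contain an NFA accepting state): {s0,s2,s4}, {s2}, {s0,s1,s2,s3,s4}, {s0,s2,s3,s4}, {s0,s1,s2,s4}, {s2,s3}, {s1,s2,s3}.

7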